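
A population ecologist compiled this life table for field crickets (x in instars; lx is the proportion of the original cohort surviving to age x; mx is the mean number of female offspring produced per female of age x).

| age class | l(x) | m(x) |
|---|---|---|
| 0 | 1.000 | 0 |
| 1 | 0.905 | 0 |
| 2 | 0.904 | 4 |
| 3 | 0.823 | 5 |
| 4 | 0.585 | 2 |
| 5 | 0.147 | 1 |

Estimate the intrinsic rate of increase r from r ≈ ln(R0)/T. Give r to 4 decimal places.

R0 = Σ lx·mx = 0 + 0 + 3.616 + 4.115 + 1.17 + 0.147 = 9.048
Σ x·lx·mx = 24.992; T = 24.992/9.048 = 2.76216…
r ≈ ln(R0)/T = ln(9.048)/2.76216… = 0.7974… → 0.7974

0.7974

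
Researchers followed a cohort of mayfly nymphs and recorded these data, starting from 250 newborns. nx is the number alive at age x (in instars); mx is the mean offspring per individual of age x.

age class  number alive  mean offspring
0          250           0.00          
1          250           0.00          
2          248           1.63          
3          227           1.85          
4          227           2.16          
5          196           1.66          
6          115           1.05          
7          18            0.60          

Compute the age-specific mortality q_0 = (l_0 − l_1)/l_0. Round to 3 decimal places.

0.000

lx = nx/n0 = nx/250: 1, 1, 0.992, 0.908, 0.908, 0.784, 0.46, 0.072
q_0 = (l_0 − l_1) / l_0 = (1 − 1) / 1
     = 0 / 1 = 0 → 0.000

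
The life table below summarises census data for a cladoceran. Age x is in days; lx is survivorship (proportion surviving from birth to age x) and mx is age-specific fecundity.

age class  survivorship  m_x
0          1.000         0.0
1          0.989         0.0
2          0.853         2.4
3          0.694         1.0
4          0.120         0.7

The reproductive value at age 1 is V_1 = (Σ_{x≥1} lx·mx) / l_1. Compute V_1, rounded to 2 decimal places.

lx·mx for x ≥ 1: 0, 2.0472, 0.694, 0.084 → sum = 2.8252
V_1 = 2.8252 / l_1 = 2.8252 / 0.989 = 2.856623… → 2.86

2.86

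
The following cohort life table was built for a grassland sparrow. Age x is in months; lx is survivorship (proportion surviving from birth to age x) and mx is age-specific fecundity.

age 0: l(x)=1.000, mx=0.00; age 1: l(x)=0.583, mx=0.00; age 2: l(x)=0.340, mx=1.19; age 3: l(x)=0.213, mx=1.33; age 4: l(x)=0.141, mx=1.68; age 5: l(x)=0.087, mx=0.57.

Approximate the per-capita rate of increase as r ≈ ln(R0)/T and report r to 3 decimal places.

R0 = Σ lx·mx = 0 + 0 + 0.4046 + 0.28329 + 0.23688 + 0.04959 = 0.97436
Σ x·lx·mx = 2.85454; T = 2.85454/0.97436 = 2.92966…
r ≈ ln(R0)/T = ln(0.97436)/2.92966… = -0.00887… → -0.009

-0.009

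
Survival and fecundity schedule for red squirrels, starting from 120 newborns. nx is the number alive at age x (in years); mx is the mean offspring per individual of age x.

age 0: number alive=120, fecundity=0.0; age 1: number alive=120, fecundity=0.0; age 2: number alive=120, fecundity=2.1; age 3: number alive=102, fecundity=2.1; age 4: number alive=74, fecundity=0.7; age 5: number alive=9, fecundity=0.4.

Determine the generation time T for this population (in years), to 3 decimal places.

2.630

lx = nx/n0 = nx/120: 1, 1, 1, 0.85, 0.61667…, 0.075
lx·mx: 0, 0, 2.1, 1.785, 0.431667…, 0.03 → R0 = 4.346667…
x·lx·mx: 0, 0, 4.2, 5.355, 1.726667…, 0.15 → Σ = 11.431667…
T = 11.431667… / 4.346667… = 2.629985… → 2.630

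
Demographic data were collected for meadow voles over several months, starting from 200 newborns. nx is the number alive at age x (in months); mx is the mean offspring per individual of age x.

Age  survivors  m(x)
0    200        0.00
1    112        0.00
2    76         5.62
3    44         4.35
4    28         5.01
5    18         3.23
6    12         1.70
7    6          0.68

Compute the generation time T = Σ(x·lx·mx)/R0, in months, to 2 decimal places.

2.89

lx = nx/n0 = nx/200: 1, 0.56, 0.38, 0.22, 0.14, 0.09, 0.06, 0.03
lx·mx: 0, 0, 2.1356, 0.957, 0.7014, 0.2907, 0.102, 0.0204 → R0 = 4.2071
x·lx·mx: 0, 0, 4.2712, 2.871, 2.8056, 1.4535, 0.612, 0.1428 → Σ = 12.1561
T = 12.1561 / 4.2071 = 2.889425… → 2.89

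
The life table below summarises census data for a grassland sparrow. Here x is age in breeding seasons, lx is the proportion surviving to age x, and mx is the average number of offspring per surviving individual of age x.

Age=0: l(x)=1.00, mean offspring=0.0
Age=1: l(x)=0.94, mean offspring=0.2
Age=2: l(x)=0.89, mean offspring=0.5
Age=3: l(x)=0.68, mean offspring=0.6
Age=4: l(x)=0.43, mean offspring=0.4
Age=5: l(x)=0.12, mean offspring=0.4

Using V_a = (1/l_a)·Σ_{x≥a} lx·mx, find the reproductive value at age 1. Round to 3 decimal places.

1.341

lx·mx for x ≥ 1: 0.188, 0.445, 0.408, 0.172, 0.048 → sum = 1.261
V_1 = 1.261 / l_1 = 1.261 / 0.94 = 1.341489… → 1.341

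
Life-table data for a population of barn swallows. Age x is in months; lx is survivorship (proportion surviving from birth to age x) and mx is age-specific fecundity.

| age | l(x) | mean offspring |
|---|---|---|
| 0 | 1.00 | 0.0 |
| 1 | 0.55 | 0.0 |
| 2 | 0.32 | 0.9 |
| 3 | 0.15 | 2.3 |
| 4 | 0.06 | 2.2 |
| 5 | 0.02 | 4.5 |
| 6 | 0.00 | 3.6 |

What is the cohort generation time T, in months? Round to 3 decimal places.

lx·mx: 0, 0, 0.288, 0.345, 0.132, 0.09, 0 → R0 = 0.855
x·lx·mx: 0, 0, 0.576, 1.035, 0.528, 0.45, 0 → Σ = 2.589
T = 2.589 / 0.855 = 3.02807… → 3.028

3.028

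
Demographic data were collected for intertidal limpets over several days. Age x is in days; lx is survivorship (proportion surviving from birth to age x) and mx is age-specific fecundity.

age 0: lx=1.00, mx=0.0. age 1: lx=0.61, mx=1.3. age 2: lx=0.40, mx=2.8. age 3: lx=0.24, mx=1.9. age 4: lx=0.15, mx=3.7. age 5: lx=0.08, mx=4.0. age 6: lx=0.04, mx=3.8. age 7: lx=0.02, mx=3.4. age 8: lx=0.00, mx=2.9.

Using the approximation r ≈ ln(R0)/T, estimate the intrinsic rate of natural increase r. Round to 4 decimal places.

0.4479

R0 = Σ lx·mx = 0 + 0.793 + 1.12 + 0.456 + 0.555 + 0.32 + 0.152 + 0.068 + 0 = 3.464
Σ x·lx·mx = 9.609; T = 9.609/3.464 = 2.77396…
r ≈ ln(R0)/T = ln(3.464)/2.77396… = 0.447888… → 0.4479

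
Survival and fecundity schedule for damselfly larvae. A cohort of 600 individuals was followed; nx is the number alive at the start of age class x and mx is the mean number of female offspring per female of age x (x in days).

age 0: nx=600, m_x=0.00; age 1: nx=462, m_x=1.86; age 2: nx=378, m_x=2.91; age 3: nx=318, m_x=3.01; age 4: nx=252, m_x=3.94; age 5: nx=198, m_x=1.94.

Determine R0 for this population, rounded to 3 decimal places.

7.156

lx = nx/n0 = nx/600: 1, 0.77, 0.63, 0.53, 0.42, 0.33
lx·mx by age: 0, 1.4322, 1.8333, 1.5953, 1.6548, 0.6402
R0 = Σ lx·mx = 7.1558 → 7.156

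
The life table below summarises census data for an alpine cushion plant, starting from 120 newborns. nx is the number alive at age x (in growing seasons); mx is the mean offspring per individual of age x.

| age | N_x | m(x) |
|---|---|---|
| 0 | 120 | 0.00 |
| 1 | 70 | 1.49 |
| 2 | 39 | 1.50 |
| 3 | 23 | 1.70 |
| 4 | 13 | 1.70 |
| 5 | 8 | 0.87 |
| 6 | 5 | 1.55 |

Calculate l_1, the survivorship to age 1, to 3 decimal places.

0.583

l_1 = n_1/n_0 = 70/120 = 0.583333… → 0.583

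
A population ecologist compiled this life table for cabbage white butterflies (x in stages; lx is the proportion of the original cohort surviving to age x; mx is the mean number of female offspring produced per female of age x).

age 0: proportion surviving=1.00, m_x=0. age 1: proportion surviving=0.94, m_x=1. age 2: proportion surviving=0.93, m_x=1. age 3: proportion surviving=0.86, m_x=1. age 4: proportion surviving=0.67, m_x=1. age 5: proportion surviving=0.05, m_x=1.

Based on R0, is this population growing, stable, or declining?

R0 = Σ lx·mx = 0 + 0.94 + 0.93 + 0.86 + 0.67 + 0.05 = 3.45
R0 > 1, so the population is growing.

growing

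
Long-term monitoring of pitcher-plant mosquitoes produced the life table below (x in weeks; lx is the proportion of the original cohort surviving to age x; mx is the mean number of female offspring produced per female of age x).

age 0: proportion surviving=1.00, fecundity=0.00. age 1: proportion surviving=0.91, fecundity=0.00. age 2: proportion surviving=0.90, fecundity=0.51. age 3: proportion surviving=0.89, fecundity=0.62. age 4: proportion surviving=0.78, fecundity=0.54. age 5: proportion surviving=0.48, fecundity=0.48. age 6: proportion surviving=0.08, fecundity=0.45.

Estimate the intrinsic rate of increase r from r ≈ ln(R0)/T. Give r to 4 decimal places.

0.1599

R0 = Σ lx·mx = 0 + 0 + 0.459 + 0.5518 + 0.4212 + 0.2304 + 0.036 = 1.6984
Σ x·lx·mx = 5.6262; T = 5.6262/1.6984 = 3.31265…
r ≈ ln(R0)/T = ln(1.6984)/3.31265… = 0.159898… → 0.1599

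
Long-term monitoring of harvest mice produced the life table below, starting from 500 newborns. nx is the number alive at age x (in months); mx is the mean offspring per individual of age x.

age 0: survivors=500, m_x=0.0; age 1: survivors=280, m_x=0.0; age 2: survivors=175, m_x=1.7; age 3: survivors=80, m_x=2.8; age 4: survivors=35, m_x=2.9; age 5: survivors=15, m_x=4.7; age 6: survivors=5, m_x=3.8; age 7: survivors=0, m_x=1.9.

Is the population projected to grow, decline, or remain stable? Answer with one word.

growing

lx = nx/n0 = nx/500: 1, 0.56, 0.35, 0.16, 0.07, 0.03, 0.01, 0
R0 = Σ lx·mx = 0 + 0 + 0.595 + 0.448 + 0.203 + 0.141 + 0.038 + 0 = 1.425
R0 > 1, so the population is growing.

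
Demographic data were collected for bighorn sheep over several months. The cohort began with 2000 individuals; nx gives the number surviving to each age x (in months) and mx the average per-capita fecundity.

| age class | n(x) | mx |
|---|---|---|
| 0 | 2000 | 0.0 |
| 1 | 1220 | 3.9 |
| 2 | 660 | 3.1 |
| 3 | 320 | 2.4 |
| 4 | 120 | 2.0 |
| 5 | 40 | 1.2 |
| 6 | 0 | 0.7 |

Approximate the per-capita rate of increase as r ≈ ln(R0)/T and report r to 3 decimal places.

0.871

lx = nx/n0 = nx/2000: 1, 0.61, 0.33, 0.16, 0.06, 0.02, 0
R0 = Σ lx·mx = 0 + 2.379 + 1.023 + 0.384 + 0.12 + 0.024 + 0 = 3.93
Σ x·lx·mx = 6.177; T = 6.177/3.93 = 1.57176…
r ≈ ln(R0)/T = ln(3.93)/1.57176… = 0.87077… → 0.871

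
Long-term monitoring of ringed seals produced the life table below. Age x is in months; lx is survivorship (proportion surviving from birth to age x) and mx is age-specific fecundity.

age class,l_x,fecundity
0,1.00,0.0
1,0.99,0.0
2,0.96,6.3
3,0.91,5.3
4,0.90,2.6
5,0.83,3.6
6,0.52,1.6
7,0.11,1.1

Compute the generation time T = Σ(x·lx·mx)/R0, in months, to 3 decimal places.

lx·mx: 0, 0, 6.048, 4.823, 2.34, 2.988, 0.832, 0.121 → R0 = 17.152
x·lx·mx: 0, 0, 12.096, 14.469, 9.36, 14.94, 4.992, 0.847 → Σ = 56.704
T = 56.704 / 17.152 = 3.30597… → 3.306

3.306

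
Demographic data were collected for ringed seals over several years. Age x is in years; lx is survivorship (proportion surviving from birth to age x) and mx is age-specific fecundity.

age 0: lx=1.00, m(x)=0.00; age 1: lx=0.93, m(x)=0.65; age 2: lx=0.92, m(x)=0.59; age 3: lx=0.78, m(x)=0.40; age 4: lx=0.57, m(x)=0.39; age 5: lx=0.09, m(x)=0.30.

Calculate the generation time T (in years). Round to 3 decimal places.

2.136

lx·mx: 0, 0.6045, 0.5428, 0.312, 0.2223, 0.027 → R0 = 1.7086
x·lx·mx: 0, 0.6045, 1.0856, 0.936, 0.8892, 0.135 → Σ = 3.6503
T = 3.6503 / 1.7086 = 2.136427… → 2.136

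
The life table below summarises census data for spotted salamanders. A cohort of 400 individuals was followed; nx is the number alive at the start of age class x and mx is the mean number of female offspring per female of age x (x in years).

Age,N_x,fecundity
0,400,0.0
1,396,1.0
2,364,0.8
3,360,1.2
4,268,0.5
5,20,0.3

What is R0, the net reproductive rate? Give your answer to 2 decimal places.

lx = nx/n0 = nx/400: 1, 0.99, 0.91, 0.9, 0.67, 0.05
lx·mx by age: 0, 0.99, 0.728, 1.08, 0.335, 0.015
R0 = Σ lx·mx = 3.148 → 3.15

3.15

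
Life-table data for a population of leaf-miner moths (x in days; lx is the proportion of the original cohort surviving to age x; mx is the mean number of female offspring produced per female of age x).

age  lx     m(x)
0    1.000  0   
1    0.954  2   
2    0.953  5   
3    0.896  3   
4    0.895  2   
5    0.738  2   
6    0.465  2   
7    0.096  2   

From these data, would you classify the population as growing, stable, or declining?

growing

R0 = Σ lx·mx = 0 + 1.908 + 4.765 + 2.688 + 1.79 + 1.476 + 0.93 + 0.192 = 13.749
R0 > 1, so the population is growing.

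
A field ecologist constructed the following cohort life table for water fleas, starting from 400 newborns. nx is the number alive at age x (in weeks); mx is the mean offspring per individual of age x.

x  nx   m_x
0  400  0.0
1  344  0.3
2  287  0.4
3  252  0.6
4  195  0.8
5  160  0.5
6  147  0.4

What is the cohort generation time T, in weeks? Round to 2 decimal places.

lx = nx/n0 = nx/400: 1, 0.86, 0.7175, 0.63, 0.4875, 0.4, 0.3675
lx·mx: 0, 0.258, 0.287, 0.378, 0.39, 0.2, 0.147 → R0 = 1.66
x·lx·mx: 0, 0.258, 0.574, 1.134, 1.56, 1, 0.882 → Σ = 5.408
T = 5.408 / 1.66 = 3.257831… → 3.26

3.26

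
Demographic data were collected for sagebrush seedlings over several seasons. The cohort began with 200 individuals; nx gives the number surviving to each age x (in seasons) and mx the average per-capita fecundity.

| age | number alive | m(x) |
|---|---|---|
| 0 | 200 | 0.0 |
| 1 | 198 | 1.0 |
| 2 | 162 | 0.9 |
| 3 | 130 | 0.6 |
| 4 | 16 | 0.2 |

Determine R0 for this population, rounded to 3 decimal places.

2.125

lx = nx/n0 = nx/200: 1, 0.99, 0.81, 0.65, 0.08
lx·mx by age: 0, 0.99, 0.729, 0.39, 0.016
R0 = Σ lx·mx = 2.125 → 2.125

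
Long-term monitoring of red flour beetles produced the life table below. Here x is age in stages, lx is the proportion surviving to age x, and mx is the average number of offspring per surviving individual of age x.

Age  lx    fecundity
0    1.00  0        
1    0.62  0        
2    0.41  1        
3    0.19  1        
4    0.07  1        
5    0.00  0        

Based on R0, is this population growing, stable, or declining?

declining

R0 = Σ lx·mx = 0 + 0 + 0.41 + 0.19 + 0.07 + 0 = 0.67
R0 < 1, so the population is declining.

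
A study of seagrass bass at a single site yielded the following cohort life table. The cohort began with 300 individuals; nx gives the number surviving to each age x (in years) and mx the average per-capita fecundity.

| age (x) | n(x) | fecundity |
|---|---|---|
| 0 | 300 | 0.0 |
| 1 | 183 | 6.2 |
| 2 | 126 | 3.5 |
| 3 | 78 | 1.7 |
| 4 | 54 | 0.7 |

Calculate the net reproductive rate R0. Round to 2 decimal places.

5.82

lx = nx/n0 = nx/300: 1, 0.61, 0.42, 0.26, 0.18
lx·mx by age: 0, 3.782, 1.47, 0.442, 0.126
R0 = Σ lx·mx = 5.82 → 5.82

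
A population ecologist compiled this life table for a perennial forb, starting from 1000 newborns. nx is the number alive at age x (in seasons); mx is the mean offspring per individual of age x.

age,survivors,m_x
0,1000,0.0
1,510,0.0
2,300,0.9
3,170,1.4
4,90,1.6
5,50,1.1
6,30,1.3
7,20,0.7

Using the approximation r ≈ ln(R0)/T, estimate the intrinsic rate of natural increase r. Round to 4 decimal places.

-0.0856

lx = nx/n0 = nx/1000: 1, 0.51, 0.3, 0.17, 0.09, 0.05, 0.03, 0.02
R0 = Σ lx·mx = 0 + 0 + 0.27 + 0.238 + 0.144 + 0.055 + 0.039 + 0.014 = 0.76
Σ x·lx·mx = 2.437; T = 2.437/0.76 = 3.20658…
r ≈ ln(R0)/T = ln(0.76)/3.20658… = -0.085586… → -0.0856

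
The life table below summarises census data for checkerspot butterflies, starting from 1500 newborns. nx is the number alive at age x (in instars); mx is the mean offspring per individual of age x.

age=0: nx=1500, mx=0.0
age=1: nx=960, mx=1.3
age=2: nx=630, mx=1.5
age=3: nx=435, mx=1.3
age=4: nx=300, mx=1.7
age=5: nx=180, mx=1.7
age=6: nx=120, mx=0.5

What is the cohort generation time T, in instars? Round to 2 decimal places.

lx = nx/n0 = nx/1500: 1, 0.64, 0.42, 0.29, 0.2, 0.12, 0.08
lx·mx: 0, 0.832, 0.63, 0.377, 0.34, 0.204, 0.04 → R0 = 2.423
x·lx·mx: 0, 0.832, 1.26, 1.131, 1.36, 1.02, 0.24 → Σ = 5.843
T = 5.843 / 2.423 = 2.411473… → 2.41

2.41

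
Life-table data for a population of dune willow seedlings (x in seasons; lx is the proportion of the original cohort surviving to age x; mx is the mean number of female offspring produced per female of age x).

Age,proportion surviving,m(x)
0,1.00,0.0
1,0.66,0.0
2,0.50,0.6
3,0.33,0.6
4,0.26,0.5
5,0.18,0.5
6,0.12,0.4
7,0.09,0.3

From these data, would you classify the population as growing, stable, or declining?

R0 = Σ lx·mx = 0 + 0 + 0.3 + 0.198 + 0.13 + 0.09 + 0.048 + 0.027 = 0.793
R0 < 1, so the population is declining.

declining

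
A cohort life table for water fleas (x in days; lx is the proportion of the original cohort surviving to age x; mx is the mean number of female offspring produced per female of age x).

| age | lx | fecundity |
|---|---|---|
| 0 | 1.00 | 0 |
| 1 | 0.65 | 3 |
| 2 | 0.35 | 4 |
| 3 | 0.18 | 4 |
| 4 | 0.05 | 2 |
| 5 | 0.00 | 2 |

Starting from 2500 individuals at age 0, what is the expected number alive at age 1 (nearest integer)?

1625

Expected survivors = N0 · l_1 = 2500 × 0.65 = 1625 → 1625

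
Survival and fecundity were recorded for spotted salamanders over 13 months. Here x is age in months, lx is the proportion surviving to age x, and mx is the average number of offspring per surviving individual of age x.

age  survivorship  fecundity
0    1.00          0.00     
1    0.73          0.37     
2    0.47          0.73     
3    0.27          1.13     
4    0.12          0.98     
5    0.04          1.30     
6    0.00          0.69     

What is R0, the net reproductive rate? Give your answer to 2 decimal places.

lx·mx by age: 0, 0.2701, 0.3431, 0.3051, 0.1176, 0.052, 0
R0 = Σ lx·mx = 1.0879 → 1.09

1.09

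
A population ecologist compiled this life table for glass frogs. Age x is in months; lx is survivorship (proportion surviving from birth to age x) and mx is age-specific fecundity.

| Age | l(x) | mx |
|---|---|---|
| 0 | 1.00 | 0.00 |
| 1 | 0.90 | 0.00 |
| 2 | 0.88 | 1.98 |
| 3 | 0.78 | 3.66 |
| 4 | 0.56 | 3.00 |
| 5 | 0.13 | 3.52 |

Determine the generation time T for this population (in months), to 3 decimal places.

lx·mx: 0, 0, 1.7424, 2.8548, 1.68, 0.4576 → R0 = 6.7348
x·lx·mx: 0, 0, 3.4848, 8.5644, 6.72, 2.288 → Σ = 21.0572
T = 21.0572 / 6.7348 = 3.126626… → 3.127

3.127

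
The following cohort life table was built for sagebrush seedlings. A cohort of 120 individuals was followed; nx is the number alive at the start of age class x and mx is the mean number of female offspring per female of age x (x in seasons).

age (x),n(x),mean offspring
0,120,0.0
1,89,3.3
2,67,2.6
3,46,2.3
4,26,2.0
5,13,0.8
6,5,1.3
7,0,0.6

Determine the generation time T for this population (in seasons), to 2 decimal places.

lx = nx/n0 = nx/120: 1, 0.74167…, 0.55833…, 0.38333…, 0.21667…, 0.10833…, 0.04167…, 0
lx·mx: 0, 2.4475…, 1.451667…, 0.881667…, 0.433333…, 0.086667…, 0.054167…, 0 → R0 = 5.355…
x·lx·mx: 0, 2.4475…, 2.903333…, 2.645…, 1.733333…, 0.433333…, 0.325…, 0 → Σ = 10.4875…
T = 10.4875… / 5.355… = 1.95845… → 1.96

1.96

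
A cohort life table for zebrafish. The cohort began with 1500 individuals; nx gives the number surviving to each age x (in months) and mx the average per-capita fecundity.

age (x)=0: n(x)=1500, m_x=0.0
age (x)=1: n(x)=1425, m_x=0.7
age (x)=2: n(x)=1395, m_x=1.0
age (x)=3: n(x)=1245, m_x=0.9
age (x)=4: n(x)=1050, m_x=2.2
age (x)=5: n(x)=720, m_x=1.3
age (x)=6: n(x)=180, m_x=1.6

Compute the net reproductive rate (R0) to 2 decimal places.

4.70

lx = nx/n0 = nx/1500: 1, 0.95, 0.93, 0.83, 0.7, 0.48, 0.12
lx·mx by age: 0, 0.665, 0.93, 0.747, 1.54, 0.624, 0.192
R0 = Σ lx·mx = 4.698 → 4.70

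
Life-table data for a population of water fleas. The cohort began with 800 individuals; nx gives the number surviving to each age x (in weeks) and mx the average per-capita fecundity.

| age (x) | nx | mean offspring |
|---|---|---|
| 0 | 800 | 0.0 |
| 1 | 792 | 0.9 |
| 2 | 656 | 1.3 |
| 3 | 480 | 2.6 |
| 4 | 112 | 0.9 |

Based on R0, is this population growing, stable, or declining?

lx = nx/n0 = nx/800: 1, 0.99, 0.82, 0.6, 0.14
R0 = Σ lx·mx = 0 + 0.891 + 1.066 + 1.56 + 0.126 = 3.643
R0 > 1, so the population is growing.

growing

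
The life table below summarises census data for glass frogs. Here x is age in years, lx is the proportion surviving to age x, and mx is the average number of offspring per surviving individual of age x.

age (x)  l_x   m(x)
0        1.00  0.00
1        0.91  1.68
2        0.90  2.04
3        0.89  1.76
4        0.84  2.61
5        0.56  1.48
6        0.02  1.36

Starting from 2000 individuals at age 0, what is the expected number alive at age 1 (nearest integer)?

1820

Expected survivors = N0 · l_1 = 2000 × 0.91 = 1820 → 1820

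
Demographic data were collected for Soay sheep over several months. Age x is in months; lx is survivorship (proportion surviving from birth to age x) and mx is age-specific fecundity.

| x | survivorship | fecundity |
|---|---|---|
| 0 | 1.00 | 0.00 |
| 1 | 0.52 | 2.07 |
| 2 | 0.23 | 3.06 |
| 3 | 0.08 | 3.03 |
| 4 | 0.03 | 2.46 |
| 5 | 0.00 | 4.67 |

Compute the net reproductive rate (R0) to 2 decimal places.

2.10

lx·mx by age: 0, 1.0764, 0.7038, 0.2424, 0.0738, 0
R0 = Σ lx·mx = 2.0964 → 2.10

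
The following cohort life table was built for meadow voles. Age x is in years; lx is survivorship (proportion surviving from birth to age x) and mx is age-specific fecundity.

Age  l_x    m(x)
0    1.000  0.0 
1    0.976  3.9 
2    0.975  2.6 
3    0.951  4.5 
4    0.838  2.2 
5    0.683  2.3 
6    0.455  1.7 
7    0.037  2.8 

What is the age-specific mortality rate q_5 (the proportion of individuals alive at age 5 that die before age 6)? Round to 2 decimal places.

q_5 = (l_5 − l_6) / l_5 = (0.683 − 0.455) / 0.683
     = 0.228 / 0.683 = 0.333821… → 0.33

0.33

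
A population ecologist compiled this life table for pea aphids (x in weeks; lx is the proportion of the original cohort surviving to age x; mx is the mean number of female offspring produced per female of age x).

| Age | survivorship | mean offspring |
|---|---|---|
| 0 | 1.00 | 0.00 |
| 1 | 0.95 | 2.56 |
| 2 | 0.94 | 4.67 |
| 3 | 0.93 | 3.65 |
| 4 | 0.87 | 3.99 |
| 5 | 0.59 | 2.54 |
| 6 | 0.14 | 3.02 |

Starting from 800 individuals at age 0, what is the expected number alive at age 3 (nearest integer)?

Expected survivors = N0 · l_3 = 800 × 0.93 = 744 → 744

744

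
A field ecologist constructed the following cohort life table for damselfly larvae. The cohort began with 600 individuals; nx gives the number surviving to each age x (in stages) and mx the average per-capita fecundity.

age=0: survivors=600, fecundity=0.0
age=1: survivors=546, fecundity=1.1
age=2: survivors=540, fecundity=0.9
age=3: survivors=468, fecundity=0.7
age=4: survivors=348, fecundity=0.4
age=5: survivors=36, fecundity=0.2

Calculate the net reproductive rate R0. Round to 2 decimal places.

2.60

lx = nx/n0 = nx/600: 1, 0.91, 0.9, 0.78, 0.58, 0.06
lx·mx by age: 0, 1.001, 0.81, 0.546, 0.232, 0.012
R0 = Σ lx·mx = 2.601 → 2.60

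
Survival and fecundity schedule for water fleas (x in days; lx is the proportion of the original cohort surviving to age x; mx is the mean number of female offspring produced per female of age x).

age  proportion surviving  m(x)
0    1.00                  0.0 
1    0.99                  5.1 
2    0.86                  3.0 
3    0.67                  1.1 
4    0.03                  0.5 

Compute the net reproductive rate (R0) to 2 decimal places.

lx·mx by age: 0, 5.049, 2.58, 0.737, 0.015
R0 = Σ lx·mx = 8.381 → 8.38

8.38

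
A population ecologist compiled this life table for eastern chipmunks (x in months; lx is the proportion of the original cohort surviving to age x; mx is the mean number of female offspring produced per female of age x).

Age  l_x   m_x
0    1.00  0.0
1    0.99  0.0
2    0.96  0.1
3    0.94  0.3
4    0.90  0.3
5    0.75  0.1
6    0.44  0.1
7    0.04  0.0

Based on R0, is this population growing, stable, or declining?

R0 = Σ lx·mx = 0 + 0 + 0.096 + 0.282 + 0.27 + 0.075 + 0.044 + 0 = 0.767
R0 < 1, so the population is declining.

declining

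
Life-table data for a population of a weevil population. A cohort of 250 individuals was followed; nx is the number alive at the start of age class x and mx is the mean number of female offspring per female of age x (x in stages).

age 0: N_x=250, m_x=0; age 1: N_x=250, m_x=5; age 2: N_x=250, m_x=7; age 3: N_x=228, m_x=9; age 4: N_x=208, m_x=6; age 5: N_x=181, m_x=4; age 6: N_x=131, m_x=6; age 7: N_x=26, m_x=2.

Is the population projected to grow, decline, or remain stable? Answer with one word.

lx = nx/n0 = nx/250: 1, 1, 1, 0.912, 0.832, 0.724, 0.524, 0.104
R0 = Σ lx·mx = 0 + 5 + 7 + 8.208 + 4.992 + 2.896 + 3.144 + 0.208 = 31.448
R0 > 1, so the population is growing.

growing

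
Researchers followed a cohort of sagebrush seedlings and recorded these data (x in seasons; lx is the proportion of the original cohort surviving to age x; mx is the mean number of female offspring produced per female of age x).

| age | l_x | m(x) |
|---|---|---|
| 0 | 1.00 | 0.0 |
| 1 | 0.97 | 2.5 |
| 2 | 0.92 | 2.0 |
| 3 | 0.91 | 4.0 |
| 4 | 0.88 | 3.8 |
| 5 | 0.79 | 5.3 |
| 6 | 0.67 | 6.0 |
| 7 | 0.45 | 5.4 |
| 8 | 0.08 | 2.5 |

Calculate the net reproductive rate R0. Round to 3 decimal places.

lx·mx by age: 0, 2.425, 1.84, 3.64, 3.344, 4.187, 4.02, 2.43, 0.2
R0 = Σ lx·mx = 22.086 → 22.086

22.086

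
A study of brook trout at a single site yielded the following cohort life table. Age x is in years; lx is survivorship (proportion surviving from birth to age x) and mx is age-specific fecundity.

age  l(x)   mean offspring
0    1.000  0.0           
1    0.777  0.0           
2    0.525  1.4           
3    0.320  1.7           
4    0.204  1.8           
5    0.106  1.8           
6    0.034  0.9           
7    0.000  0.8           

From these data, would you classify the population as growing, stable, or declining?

R0 = Σ lx·mx = 0 + 0 + 0.735 + 0.544 + 0.3672 + 0.1908 + 0.0306 + 0 = 1.8676
R0 > 1, so the population is growing.

growing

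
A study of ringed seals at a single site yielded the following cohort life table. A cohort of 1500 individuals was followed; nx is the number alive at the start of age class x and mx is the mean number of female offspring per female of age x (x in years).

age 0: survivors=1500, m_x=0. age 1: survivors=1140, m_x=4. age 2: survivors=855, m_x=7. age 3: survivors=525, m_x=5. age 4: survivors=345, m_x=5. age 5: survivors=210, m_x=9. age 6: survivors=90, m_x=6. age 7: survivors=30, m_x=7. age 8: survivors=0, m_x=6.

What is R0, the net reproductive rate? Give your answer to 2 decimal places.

11.69

lx = nx/n0 = nx/1500: 1, 0.76, 0.57, 0.35, 0.23, 0.14, 0.06, 0.02, 0
lx·mx by age: 0, 3.04, 3.99, 1.75, 1.15, 1.26, 0.36, 0.14, 0
R0 = Σ lx·mx = 11.69 → 11.69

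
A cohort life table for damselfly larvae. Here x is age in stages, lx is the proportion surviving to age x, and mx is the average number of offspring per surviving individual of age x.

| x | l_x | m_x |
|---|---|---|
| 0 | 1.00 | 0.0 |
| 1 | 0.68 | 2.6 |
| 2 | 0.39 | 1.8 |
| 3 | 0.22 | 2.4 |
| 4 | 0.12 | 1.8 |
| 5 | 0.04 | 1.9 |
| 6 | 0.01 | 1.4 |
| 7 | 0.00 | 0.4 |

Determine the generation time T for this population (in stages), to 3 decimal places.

lx·mx: 0, 1.768, 0.702, 0.528, 0.216, 0.076, 0.014, 0 → R0 = 3.304
x·lx·mx: 0, 1.768, 1.404, 1.584, 0.864, 0.38, 0.084, 0 → Σ = 6.084
T = 6.084 / 3.304 = 1.841404… → 1.841

1.841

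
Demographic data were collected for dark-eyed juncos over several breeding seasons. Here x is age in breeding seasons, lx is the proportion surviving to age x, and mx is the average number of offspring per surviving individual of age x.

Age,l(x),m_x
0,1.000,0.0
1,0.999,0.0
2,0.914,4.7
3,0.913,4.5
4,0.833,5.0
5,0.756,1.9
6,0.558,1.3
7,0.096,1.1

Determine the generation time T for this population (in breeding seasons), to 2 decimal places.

3.36

lx·mx: 0, 0, 4.2958, 4.1085, 4.165, 1.4364, 0.7254, 0.1056 → R0 = 14.8367
x·lx·mx: 0, 0, 8.5916, 12.3255, 16.66, 7.182, 4.3524, 0.7392 → Σ = 49.8507
T = 49.8507 / 14.8367 = 3.359959… → 3.36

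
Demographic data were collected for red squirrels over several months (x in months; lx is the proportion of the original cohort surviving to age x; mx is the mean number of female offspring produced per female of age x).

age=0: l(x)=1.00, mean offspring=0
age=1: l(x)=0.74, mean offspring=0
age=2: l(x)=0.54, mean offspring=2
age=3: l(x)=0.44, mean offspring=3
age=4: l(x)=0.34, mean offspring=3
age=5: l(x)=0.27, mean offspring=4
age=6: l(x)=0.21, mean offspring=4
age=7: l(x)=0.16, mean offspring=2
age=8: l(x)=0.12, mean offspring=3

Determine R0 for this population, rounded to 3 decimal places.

lx·mx by age: 0, 0, 1.08, 1.32, 1.02, 1.08, 0.84, 0.32, 0.36
R0 = Σ lx·mx = 6.02 → 6.020

6.020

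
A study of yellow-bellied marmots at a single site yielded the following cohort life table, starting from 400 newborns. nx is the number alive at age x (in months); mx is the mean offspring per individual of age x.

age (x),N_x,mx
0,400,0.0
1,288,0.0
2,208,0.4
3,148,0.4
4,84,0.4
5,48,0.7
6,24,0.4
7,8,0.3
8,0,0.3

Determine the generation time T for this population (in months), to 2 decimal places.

3.25

lx = nx/n0 = nx/400: 1, 0.72, 0.52, 0.37, 0.21, 0.12, 0.06, 0.02, 0
lx·mx: 0, 0, 0.208, 0.148, 0.084, 0.084, 0.024, 0.006, 0 → R0 = 0.554
x·lx·mx: 0, 0, 0.416, 0.444, 0.336, 0.42, 0.144, 0.042, 0 → Σ = 1.802
T = 1.802 / 0.554 = 3.252708… → 3.25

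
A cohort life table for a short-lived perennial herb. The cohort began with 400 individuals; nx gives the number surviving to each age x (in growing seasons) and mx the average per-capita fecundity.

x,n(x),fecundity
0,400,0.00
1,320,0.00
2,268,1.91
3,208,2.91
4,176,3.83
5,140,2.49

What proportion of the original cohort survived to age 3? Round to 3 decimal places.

l_3 = n_3/n_0 = 208/400 = 0.52 → 0.520

0.520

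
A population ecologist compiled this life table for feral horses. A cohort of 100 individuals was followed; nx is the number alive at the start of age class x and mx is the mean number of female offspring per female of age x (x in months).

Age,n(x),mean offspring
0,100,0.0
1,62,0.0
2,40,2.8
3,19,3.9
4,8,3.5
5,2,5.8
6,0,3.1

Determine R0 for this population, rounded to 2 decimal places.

lx = nx/n0 = nx/100: 1, 0.62, 0.4, 0.19, 0.08, 0.02, 0
lx·mx by age: 0, 0, 1.12, 0.741, 0.28, 0.116, 0
R0 = Σ lx·mx = 2.257 → 2.26

2.26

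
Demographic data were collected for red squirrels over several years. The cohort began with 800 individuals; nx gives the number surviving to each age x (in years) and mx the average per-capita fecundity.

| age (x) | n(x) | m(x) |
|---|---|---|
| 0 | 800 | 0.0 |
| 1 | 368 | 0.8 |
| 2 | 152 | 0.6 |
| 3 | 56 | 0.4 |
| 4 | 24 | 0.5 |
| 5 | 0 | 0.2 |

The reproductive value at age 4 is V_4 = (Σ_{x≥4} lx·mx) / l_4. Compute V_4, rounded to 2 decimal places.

lx = nx/n0 = nx/800: 1, 0.46, 0.19, 0.07, 0.03, 0
lx·mx for x ≥ 4: 0.015, 0 → sum = 0.015
V_4 = 0.015 / l_4 = 0.015 / 0.03 = 0.5 → 0.50

0.50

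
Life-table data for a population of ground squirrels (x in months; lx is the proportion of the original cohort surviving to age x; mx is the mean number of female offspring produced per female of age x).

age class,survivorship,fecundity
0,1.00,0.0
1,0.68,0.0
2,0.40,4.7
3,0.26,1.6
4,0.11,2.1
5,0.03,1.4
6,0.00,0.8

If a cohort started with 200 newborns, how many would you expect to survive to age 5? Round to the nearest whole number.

Expected survivors = N0 · l_5 = 200 × 0.03 = 6 → 6

6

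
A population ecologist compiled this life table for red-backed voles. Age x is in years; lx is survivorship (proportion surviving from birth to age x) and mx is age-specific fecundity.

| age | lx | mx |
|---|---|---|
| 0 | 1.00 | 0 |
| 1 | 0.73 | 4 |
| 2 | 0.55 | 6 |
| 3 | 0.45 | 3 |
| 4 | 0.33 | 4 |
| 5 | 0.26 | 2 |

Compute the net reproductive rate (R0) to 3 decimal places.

9.410

lx·mx by age: 0, 2.92, 3.3, 1.35, 1.32, 0.52
R0 = Σ lx·mx = 9.41 → 9.410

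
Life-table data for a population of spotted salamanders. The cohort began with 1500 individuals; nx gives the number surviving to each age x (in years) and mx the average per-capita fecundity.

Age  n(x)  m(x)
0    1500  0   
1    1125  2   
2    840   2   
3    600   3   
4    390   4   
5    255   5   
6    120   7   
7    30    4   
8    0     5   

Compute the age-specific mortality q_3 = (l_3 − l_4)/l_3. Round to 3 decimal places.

0.350

lx = nx/n0 = nx/1500: 1, 0.75, 0.56, 0.4, 0.26, 0.17, 0.08, 0.02, 0
q_3 = (l_3 − l_4) / l_3 = (0.4 − 0.26) / 0.4
     = 0.14 / 0.4 = 0.35 → 0.350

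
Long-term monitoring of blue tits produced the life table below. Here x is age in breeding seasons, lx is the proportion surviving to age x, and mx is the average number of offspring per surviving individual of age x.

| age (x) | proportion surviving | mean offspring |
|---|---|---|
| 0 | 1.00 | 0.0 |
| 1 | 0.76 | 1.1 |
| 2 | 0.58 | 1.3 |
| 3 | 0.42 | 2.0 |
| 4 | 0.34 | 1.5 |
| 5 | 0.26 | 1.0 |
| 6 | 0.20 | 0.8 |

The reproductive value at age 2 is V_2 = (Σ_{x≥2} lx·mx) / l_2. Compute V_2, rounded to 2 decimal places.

lx·mx for x ≥ 2: 0.754, 0.84, 0.51, 0.26, 0.16 → sum = 2.524
V_2 = 2.524 / l_2 = 2.524 / 0.58 = 4.351724… → 4.35

4.35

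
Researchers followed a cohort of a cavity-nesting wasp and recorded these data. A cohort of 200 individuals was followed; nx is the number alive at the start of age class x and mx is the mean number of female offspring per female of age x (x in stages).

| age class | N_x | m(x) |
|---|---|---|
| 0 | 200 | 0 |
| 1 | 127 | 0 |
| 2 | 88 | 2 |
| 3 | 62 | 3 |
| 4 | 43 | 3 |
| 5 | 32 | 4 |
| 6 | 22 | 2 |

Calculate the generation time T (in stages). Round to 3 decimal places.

lx = nx/n0 = nx/200: 1, 0.635, 0.44, 0.31, 0.215, 0.16, 0.11
lx·mx: 0, 0, 0.88, 0.93, 0.645, 0.64, 0.22 → R0 = 3.315
x·lx·mx: 0, 0, 1.76, 2.79, 2.58, 3.2, 1.32 → Σ = 11.65
T = 11.65 / 3.315 = 3.514329… → 3.514

3.514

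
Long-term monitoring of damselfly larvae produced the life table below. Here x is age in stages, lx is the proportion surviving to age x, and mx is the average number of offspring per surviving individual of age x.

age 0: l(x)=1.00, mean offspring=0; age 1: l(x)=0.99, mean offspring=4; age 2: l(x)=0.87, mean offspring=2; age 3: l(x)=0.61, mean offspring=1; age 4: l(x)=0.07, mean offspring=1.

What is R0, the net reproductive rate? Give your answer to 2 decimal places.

6.38

lx·mx by age: 0, 3.96, 1.74, 0.61, 0.07
R0 = Σ lx·mx = 6.38 → 6.38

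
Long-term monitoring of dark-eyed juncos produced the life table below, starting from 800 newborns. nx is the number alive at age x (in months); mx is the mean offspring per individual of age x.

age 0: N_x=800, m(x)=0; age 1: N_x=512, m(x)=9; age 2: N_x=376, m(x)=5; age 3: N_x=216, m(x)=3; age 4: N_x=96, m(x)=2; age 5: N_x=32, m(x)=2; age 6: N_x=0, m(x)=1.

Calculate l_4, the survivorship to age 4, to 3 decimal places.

0.120

l_4 = n_4/n_0 = 96/800 = 0.12 → 0.120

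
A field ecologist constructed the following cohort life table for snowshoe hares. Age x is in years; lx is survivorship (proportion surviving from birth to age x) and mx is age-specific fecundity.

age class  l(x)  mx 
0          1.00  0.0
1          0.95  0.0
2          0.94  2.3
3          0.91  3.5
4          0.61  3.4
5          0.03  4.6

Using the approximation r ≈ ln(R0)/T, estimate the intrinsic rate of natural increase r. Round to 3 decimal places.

R0 = Σ lx·mx = 0 + 0 + 2.162 + 3.185 + 2.074 + 0.138 = 7.559
Σ x·lx·mx = 22.865; T = 22.865/7.559 = 3.02487…
r ≈ ln(R0)/T = ln(7.559)/3.02487… = 0.6687… → 0.669

0.669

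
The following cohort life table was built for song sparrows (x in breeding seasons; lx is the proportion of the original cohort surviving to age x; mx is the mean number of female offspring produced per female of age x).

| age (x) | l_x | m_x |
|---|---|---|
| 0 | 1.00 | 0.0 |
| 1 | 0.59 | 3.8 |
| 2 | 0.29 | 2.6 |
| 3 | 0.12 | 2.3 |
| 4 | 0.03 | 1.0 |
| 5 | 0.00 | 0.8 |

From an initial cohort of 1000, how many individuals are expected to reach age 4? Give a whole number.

30

Expected survivors = N0 · l_4 = 1000 × 0.03 = 30 → 30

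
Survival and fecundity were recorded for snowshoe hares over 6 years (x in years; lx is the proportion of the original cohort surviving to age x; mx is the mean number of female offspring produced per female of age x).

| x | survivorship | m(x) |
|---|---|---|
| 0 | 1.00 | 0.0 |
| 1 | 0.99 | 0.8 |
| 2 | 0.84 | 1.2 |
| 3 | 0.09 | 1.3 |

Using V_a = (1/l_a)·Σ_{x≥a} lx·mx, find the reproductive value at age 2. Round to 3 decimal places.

lx·mx for x ≥ 2: 1.008, 0.117 → sum = 1.125
V_2 = 1.125 / l_2 = 1.125 / 0.84 = 1.339286… → 1.339

1.339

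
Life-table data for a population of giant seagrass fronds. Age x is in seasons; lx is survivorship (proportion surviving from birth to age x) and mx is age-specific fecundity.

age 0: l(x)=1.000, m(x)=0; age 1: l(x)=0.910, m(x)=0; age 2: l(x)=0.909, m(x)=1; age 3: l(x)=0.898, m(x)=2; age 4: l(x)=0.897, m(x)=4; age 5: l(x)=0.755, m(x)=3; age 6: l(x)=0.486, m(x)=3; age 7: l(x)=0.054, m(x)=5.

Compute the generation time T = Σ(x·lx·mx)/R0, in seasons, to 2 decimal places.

lx·mx: 0, 0, 0.909, 1.796, 3.588, 2.265, 1.458, 0.27 → R0 = 10.286
x·lx·mx: 0, 0, 1.818, 5.388, 14.352, 11.325, 8.748, 1.89 → Σ = 43.521
T = 43.521 / 10.286 = 4.231091… → 4.23

4.23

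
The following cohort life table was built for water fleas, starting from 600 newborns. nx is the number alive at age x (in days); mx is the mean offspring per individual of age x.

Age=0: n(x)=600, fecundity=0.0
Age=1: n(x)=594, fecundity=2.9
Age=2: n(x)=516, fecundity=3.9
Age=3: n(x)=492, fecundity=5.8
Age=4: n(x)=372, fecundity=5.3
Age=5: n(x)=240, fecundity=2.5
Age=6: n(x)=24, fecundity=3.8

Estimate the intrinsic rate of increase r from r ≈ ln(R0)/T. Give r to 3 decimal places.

0.983

lx = nx/n0 = nx/600: 1, 0.99, 0.86, 0.82, 0.62, 0.4, 0.04
R0 = Σ lx·mx = 0 + 2.871 + 3.354 + 4.756 + 3.286 + 1 + 0.152 = 15.419
Σ x·lx·mx = 42.903; T = 42.903/15.419 = 2.78248…
r ≈ ln(R0)/T = ln(15.419)/2.78248… = 0.98315… → 0.983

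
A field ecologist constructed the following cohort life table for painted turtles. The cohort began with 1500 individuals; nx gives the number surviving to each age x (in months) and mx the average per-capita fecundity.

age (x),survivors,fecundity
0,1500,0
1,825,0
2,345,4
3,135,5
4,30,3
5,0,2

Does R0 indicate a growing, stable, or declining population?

growing

lx = nx/n0 = nx/1500: 1, 0.55, 0.23, 0.09, 0.02, 0
R0 = Σ lx·mx = 0 + 0 + 0.92 + 0.45 + 0.06 + 0 = 1.43
R0 > 1, so the population is growing.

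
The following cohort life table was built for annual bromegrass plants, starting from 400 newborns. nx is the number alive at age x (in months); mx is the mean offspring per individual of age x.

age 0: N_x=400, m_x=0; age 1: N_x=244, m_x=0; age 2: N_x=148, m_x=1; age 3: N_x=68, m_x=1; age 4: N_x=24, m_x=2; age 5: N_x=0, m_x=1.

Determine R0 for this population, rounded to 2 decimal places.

lx = nx/n0 = nx/400: 1, 0.61, 0.37, 0.17, 0.06, 0
lx·mx by age: 0, 0, 0.37, 0.17, 0.12, 0
R0 = Σ lx·mx = 0.66 → 0.66

0.66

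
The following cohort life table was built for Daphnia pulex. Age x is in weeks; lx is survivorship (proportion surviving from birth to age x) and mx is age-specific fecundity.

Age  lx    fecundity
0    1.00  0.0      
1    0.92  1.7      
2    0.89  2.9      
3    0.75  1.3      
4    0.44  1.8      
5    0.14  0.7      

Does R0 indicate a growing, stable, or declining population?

R0 = Σ lx·mx = 0 + 1.564 + 2.581 + 0.975 + 0.792 + 0.098 = 6.01
R0 > 1, so the population is growing.

growing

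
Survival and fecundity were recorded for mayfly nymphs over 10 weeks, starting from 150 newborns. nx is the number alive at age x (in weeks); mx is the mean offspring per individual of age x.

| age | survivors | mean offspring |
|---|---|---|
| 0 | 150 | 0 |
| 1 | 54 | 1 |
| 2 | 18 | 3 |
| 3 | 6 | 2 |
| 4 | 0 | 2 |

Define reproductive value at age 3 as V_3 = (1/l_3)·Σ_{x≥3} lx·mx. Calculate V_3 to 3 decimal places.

lx = nx/n0 = nx/150: 1, 0.36, 0.12, 0.04, 0
lx·mx for x ≥ 3: 0.08, 0 → sum = 0.08
V_3 = 0.08 / l_3 = 0.08 / 0.04 = 2 → 2.000

2.000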